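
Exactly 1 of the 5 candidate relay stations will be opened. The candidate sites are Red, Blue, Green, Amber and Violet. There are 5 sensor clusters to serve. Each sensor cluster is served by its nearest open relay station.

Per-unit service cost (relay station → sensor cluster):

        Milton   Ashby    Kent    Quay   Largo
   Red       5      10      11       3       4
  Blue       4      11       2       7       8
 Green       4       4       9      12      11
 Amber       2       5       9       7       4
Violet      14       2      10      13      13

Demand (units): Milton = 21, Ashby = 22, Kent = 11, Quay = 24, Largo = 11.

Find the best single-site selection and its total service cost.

Choose Amber only; total service cost 463.

With exactly 1 open, each sensor cluster uses its cheapest among the chosen.
{Amber}: Milton→Amber 2·21=42, Ashby→Amber 5·22=110, Kent→Amber 9·11=99, Quay→Amber 7·24=168, Largo→Amber 4·11=44. Service cost 463.
{Red}: service cost 562
{Blue}: service cost 604
Among all 5 size-1 choices, {Amber} is lowest.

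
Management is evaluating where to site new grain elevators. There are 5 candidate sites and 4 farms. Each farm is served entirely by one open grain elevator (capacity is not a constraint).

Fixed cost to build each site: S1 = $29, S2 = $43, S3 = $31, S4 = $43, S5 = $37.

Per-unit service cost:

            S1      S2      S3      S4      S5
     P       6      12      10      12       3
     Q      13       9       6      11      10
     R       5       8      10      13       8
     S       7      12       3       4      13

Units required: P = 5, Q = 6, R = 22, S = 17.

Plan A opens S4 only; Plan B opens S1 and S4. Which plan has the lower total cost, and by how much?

Plan B is cheaper by 177.

Plan A: {S4}: P→S4 12·5=60, Q→S4 11·6=66, R→S4 13·22=286, S→S4 4·17=68. Service 480; fixed 43; total 523.
Plan B: {S1, S4}: P→S1 6·5=30, Q→S4 11·6=66, R→S1 5·22=110, S→S4 4·17=68. Service 274; fixed 72; total 346.
Difference: |523 − 346| = 177.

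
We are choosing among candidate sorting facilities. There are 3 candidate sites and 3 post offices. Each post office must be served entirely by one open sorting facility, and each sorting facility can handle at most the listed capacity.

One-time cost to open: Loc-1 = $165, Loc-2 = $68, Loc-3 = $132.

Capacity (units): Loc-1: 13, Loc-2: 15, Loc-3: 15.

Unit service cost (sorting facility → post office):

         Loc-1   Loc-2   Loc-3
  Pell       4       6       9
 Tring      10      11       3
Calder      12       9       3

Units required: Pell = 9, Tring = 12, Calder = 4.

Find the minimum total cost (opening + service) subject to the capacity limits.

Open {Loc-2, Loc-3}: Pell→Loc-2 6·9=54, Tring→Loc-3 3·12=36, Calder→Loc-2 9·4=36.
Loads: Loc-2 carries 13/15, Loc-3 carries 12/15. Service 126; fixed 200; total 326.
Next best feasible plan costs 417.

Minimum total cost: 326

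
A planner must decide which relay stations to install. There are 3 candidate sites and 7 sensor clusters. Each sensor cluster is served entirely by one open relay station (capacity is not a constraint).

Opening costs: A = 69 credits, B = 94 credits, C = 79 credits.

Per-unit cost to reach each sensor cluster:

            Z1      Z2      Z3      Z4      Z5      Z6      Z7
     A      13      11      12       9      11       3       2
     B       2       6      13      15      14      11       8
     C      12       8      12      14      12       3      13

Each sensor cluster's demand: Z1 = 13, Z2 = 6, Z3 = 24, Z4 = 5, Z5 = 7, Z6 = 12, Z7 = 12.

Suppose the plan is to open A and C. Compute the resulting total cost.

Total cost: 822

Each sensor cluster is assigned to its cheapest site among the open ones.
{A, C}: Z1→C 12·13=156, Z2→C 8·6=48, Z3→A 12·24=288, Z4→A 9·5=45, Z5→A 11·7=77, Z6→A 3·12=36, Z7→A 2·12=24. Service 674; fixed 148; total 822.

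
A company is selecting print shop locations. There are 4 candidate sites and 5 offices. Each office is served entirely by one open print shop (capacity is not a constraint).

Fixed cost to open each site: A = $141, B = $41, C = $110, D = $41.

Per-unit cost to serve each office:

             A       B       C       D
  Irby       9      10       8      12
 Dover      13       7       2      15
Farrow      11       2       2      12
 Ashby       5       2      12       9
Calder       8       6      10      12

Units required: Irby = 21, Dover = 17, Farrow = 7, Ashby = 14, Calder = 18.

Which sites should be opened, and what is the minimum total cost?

For any fixed open set, each office goes to its cheapest open site; total = fixed + service.
{B, C}: Irby→C 8·21=168, Dover→C 2·17=34, Farrow→B 2·7=14, Ashby→B 2·14=28, Calder→B 6·18=108. Service 352; fixed 151; total 503.
{B}: service 479 + fixed 41 = 520
{B, C, D}: service 352 + fixed 192 = 544
{A, B, C, D}: Irby→C 8·21=168, Dover→C 2·17=34, Farrow→B 2·7=14, Ashby→B 2·14=28, Calder→B 6·18=108. Service 352; fixed 333; total 685.
No other subset beats 503.

Open B and C; minimum total cost 503.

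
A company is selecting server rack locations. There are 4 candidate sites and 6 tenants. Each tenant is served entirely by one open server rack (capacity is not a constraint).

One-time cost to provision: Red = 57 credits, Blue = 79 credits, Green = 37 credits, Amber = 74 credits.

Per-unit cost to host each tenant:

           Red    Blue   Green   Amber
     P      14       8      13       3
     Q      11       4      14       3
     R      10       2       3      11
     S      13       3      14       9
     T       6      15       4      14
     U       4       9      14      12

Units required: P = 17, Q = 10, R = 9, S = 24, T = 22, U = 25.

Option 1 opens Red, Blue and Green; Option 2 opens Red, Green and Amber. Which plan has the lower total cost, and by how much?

Option 1: {Red, Blue, Green}: P→Blue 8·17=136, Q→Blue 4·10=40, R→Blue 2·9=18, S→Blue 3·24=72, T→Green 4·22=88, U→Red 4·25=100. Service 454; fixed 173; total 627.
Option 2: {Red, Green, Amber}: P→Amber 3·17=51, Q→Amber 3·10=30, R→Green 3·9=27, S→Amber 9·24=216, T→Green 4·22=88, U→Red 4·25=100. Service 512; fixed 168; total 680.
Difference: |627 − 680| = 53.

Option 1 is cheaper by 53.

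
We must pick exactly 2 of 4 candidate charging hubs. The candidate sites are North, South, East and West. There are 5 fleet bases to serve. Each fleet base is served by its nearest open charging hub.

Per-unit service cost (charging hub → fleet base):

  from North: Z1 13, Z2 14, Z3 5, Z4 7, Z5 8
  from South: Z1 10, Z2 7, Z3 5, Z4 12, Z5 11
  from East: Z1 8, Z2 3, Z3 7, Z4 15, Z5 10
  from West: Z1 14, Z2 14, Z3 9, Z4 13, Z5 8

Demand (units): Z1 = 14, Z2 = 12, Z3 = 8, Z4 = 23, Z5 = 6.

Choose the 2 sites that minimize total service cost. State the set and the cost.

Choose North and East; total service cost 397.

With exactly 2 open, each fleet base uses its cheapest among the chosen.
{North, East}: Z1→East 8·14=112, Z2→East 3·12=36, Z3→North 5·8=40, Z4→North 7·23=161, Z5→North 8·6=48. Service cost 397.
{North, South}: service cost 473
{South, East}: service cost 524
Among all 6 size-2 choices, {North, East} is lowest.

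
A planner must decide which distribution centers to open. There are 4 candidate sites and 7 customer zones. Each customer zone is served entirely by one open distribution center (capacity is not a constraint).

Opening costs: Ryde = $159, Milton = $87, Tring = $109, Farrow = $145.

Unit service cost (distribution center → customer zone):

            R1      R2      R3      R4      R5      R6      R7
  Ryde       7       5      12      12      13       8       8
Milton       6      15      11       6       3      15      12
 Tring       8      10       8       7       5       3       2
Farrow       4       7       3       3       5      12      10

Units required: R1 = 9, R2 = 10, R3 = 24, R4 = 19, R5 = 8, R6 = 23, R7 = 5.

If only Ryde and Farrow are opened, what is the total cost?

Total cost: 783

Each customer zone is assigned to its cheapest site among the open ones.
{Ryde, Farrow}: R1→Farrow 4·9=36, R2→Ryde 5·10=50, R3→Farrow 3·24=72, R4→Farrow 3·19=57, R5→Farrow 5·8=40, R6→Ryde 8·23=184, R7→Ryde 8·5=40. Service 479; fixed 304; total 783.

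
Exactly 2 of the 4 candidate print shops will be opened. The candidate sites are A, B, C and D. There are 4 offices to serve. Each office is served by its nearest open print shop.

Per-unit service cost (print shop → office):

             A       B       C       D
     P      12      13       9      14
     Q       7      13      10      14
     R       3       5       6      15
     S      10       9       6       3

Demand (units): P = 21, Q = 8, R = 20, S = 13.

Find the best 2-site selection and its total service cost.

Choose A and C; total service cost 383.

With exactly 2 open, each office uses its cheapest among the chosen.
{A, C}: P→C 9·21=189, Q→A 7·8=56, R→A 3·20=60, S→C 6·13=78. Service cost 383.
{A, D}: service cost 407
{C, D}: service cost 428
Among all 6 size-2 choices, {A, C} is lowest.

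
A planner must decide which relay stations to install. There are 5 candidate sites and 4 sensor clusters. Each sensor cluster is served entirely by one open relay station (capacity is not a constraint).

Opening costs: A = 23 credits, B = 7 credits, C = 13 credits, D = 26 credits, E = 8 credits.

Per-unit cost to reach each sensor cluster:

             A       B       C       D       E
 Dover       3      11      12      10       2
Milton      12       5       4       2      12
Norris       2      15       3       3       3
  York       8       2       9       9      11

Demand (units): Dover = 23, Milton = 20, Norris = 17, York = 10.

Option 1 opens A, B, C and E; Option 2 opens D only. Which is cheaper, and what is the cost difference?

Option 1 is cheaper by 206.

Option 1: {A, B, C, E}: Dover→E 2·23=46, Milton→C 4·20=80, Norris→A 2·17=34, York→B 2·10=20. Service 180; fixed 51; total 231.
Option 2: {D}: Dover→D 10·23=230, Milton→D 2·20=40, Norris→D 3·17=51, York→D 9·10=90. Service 411; fixed 26; total 437.
Difference: |231 − 437| = 206.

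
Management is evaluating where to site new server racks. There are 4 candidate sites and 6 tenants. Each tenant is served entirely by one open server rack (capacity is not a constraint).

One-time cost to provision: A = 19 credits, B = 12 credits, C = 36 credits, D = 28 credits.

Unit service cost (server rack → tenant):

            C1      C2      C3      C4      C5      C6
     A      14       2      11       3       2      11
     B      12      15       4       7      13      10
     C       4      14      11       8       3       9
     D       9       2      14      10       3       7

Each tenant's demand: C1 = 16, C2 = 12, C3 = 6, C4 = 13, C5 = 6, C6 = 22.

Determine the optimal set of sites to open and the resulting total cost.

For any fixed open set, each tenant goes to its cheapest open site; total = fixed + service.
{A, B, C, D}: C1→C 4·16=64, C2→A 2·12=24, C3→B 4·6=24, C4→A 3·13=39, C5→A 2·6=12, C6→D 7·22=154. Service 317; fixed 95; total 412.
{A, B, C}: service 361 + fixed 67 = 428
{A, C, D}: service 359 + fixed 83 = 442
{B}: service 785 + fixed 12 = 797
No other subset beats 412.

Open A, B, C and D; minimum total cost 412.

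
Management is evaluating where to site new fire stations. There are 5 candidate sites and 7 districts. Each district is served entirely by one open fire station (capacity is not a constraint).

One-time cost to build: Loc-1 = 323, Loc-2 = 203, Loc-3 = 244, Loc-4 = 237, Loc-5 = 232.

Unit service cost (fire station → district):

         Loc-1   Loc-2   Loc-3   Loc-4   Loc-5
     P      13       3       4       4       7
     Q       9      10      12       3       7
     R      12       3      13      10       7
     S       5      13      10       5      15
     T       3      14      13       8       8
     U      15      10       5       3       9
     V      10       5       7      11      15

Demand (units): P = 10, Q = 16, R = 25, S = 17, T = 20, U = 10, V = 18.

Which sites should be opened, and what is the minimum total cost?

Open Loc-2 and Loc-4; minimum total cost 958.

For any fixed open set, each district goes to its cheapest open site; total = fixed + service.
{Loc-2, Loc-4}: P→Loc-2 3·10=30, Q→Loc-4 3·16=48, R→Loc-2 3·25=75, S→Loc-4 5·17=85, T→Loc-4 8·20=160, U→Loc-4 3·10=30, V→Loc-2 5·18=90. Service 518; fixed 440; total 958.
{Loc-4}: service 811 + fixed 237 = 1048
{Loc-1, Loc-2}: service 584 + fixed 526 = 1110
{Loc-1, Loc-2, Loc-3, Loc-4, Loc-5}: service 418 + fixed 1239 = 1657
No other subset beats 958.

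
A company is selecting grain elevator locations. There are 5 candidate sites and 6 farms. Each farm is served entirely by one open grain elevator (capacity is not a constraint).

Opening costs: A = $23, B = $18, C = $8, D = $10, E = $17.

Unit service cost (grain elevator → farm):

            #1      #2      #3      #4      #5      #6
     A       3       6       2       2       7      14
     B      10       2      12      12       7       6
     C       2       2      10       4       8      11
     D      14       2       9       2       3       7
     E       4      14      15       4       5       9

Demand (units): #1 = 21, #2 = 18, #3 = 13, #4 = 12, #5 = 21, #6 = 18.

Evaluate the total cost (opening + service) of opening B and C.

Total cost: 537

Each farm is assigned to its cheapest site among the open ones.
{B, C}: #1→C 2·21=42, #2→B 2·18=36, #3→C 10·13=130, #4→C 4·12=48, #5→B 7·21=147, #6→B 6·18=108. Service 511; fixed 26; total 537.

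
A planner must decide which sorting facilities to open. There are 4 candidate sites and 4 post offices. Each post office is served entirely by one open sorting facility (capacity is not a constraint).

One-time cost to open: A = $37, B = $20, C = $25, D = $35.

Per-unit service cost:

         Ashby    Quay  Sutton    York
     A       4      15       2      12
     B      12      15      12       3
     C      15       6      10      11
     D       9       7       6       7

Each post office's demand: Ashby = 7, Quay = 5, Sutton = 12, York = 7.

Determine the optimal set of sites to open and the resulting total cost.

For any fixed open set, each post office goes to its cheapest open site; total = fixed + service.
{A, B, C}: Ashby→A 4·7=28, Quay→C 6·5=30, Sutton→A 2·12=24, York→B 3·7=21. Service 103; fixed 82; total 185.
{A, B, D}: service 108 + fixed 92 = 200
{A, B}: Ashby→A 4·7=28, Quay→A 15·5=75, Sutton→A 2·12=24, York→B 3·7=21. Service 148; fixed 57; total 205.
{A, B, C, D}: Ashby→A 4·7=28, Quay→C 6·5=30, Sutton→A 2·12=24, York→B 3·7=21. Service 103; fixed 117; total 220.
No other subset beats 185.

Open A, B and C; minimum total cost 185.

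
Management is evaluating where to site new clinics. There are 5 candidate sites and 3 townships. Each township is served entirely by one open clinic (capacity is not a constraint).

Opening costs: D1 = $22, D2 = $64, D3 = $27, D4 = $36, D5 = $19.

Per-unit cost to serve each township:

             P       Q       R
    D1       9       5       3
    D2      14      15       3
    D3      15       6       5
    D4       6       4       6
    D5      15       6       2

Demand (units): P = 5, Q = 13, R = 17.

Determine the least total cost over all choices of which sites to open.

For any fixed open set, each township goes to its cheapest open site; total = fixed + service.
{D4, D5}: P→D4 6·5=30, Q→D4 4·13=52, R→D5 2·17=34. Service 116; fixed 55; total 171.
{D1}: P→D1 9·5=45, Q→D1 5·13=65, R→D1 3·17=51. Service 161; fixed 22; total 183.
{D1, D5}: service 144 + fixed 41 = 185
{D1, D2, D3, D4, D5}: service 116 + fixed 168 = 284
No other subset beats 171.

Minimum total cost: 171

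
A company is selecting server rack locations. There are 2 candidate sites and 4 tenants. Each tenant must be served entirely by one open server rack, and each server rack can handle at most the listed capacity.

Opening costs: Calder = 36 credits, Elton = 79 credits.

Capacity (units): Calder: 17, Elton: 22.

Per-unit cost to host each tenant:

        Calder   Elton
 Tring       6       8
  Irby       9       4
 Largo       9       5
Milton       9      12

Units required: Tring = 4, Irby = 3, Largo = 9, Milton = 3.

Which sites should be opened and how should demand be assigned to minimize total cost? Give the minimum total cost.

Open {Elton}: Tring→Elton 8·4=32, Irby→Elton 4·3=12, Largo→Elton 5·9=45, Milton→Elton 12·3=36.
Loads: Elton carries 19/22. Service 125; fixed 79; total 204.
Next best feasible plan costs 223.

Minimum total cost: 204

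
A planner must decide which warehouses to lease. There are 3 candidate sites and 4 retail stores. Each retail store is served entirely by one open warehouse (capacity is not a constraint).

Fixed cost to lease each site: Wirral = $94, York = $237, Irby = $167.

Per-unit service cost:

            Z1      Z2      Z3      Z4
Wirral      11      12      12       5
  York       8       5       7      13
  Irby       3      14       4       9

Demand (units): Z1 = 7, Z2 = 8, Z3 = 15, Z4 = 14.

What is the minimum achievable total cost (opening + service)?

Minimum total cost: 486

For any fixed open set, each retail store goes to its cheapest open site; total = fixed + service.
{Irby}: Z1→Irby 3·7=21, Z2→Irby 14·8=112, Z3→Irby 4·15=60, Z4→Irby 9·14=126. Service 319; fixed 167; total 486.
{Wirral, Irby}: service 247 + fixed 261 = 508
{Wirral}: service 423 + fixed 94 = 517
{Wirral, York, Irby}: Z1→Irby 3·7=21, Z2→York 5·8=40, Z3→Irby 4·15=60, Z4→Wirral 5·14=70. Service 191; fixed 498; total 689.
No other subset beats 486.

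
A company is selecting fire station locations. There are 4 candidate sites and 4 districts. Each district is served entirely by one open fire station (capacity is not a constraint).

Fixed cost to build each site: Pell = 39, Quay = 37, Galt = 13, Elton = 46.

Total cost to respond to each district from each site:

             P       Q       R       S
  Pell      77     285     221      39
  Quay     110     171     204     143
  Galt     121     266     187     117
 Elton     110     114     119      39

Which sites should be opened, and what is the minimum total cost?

Open Elton only; minimum total cost 428.

For any fixed open set, each district goes to its cheapest open site; total = fixed + service.
{Elton}: P→Elton 110, Q→Elton 114, R→Elton 119, S→Elton 39. Service 382; fixed 46; total 428.
{Pell, Elton}: service 349 + fixed 85 = 434
{Galt, Elton}: service 382 + fixed 59 = 441
{Pell, Quay, Galt, Elton}: P→Pell 77, Q→Elton 114, R→Elton 119, S→Pell 39. Service 349; fixed 135; total 484.
No other subset beats 428.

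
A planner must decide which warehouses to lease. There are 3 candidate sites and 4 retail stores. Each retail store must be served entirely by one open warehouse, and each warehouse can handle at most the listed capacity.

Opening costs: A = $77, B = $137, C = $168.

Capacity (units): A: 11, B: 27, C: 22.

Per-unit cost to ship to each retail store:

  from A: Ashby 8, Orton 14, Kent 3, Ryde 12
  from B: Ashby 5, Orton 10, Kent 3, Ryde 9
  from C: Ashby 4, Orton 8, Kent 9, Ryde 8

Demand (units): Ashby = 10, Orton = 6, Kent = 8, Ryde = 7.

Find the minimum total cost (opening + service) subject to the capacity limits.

Open {A, B}: Ashby→B 5·10=50, Orton→B 10·6=60, Kent→A 3·8=24, Ryde→B 9·7=63.
Loads: A carries 8/11, B carries 23/27. Service 197; fixed 214; total 411.
Next best feasible plan costs 432.

Minimum total cost: 411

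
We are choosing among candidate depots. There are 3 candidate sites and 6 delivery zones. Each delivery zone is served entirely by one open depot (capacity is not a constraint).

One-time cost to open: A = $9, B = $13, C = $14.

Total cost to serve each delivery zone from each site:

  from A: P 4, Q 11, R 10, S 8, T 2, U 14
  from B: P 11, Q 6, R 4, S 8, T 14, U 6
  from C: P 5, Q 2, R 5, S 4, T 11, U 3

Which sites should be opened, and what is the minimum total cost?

For any fixed open set, each delivery zone goes to its cheapest open site; total = fixed + service.
{A, C}: P→A 4, Q→C 2, R→C 5, S→C 4, T→A 2, U→C 3. Service 20; fixed 23; total 43.
{C}: service 30 + fixed 14 = 44
{A, B}: service 30 + fixed 22 = 52
{A, B, C}: P→A 4, Q→C 2, R→B 4, S→C 4, T→A 2, U→C 3. Service 19; fixed 36; total 55.
No other subset beats 43.

Open A and C; minimum total cost 43.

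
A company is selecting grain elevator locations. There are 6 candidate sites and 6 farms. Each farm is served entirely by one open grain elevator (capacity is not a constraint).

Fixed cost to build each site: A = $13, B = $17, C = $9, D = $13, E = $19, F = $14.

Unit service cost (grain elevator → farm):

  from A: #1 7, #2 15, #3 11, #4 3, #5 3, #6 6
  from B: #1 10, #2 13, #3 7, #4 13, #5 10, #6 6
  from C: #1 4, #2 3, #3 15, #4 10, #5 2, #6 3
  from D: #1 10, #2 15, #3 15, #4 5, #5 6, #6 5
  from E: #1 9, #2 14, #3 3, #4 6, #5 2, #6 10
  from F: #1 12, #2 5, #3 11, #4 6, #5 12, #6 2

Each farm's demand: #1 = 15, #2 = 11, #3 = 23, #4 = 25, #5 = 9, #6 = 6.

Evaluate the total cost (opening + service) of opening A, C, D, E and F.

Total cost: 335

Each farm is assigned to its cheapest site among the open ones.
{A, C, D, E, F}: #1→C 4·15=60, #2→C 3·11=33, #3→E 3·23=69, #4→A 3·25=75, #5→C 2·9=18, #6→F 2·6=12. Service 267; fixed 68; total 335.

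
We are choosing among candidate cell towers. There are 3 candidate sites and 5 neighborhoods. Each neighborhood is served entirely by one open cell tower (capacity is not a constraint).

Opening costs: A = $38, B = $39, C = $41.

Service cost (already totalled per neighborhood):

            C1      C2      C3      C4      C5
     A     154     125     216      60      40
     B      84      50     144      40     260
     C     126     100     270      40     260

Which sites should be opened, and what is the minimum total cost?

Open A and B; minimum total cost 435.

For any fixed open set, each neighborhood goes to its cheapest open site; total = fixed + service.
{A, B}: C1→B 84, C2→B 50, C3→B 144, C4→B 40, C5→A 40. Service 358; fixed 77; total 435.
{A, B, C}: C1→B 84, C2→B 50, C3→B 144, C4→B 40, C5→A 40. Service 358; fixed 118; total 476.
{A, C}: service 522 + fixed 79 = 601
{A}: C1→A 154, C2→A 125, C3→A 216, C4→A 60, C5→A 40. Service 595; fixed 38; total 633.
(All 7 nonempty subsets were checked; A and B is lowest.)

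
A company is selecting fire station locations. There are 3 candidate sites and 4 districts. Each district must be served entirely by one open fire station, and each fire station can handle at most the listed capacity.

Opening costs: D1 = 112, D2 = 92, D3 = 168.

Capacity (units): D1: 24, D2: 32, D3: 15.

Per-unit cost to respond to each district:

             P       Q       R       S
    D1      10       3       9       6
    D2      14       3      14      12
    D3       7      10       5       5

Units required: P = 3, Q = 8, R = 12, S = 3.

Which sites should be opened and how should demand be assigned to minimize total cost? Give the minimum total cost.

Minimum total cost: 362

Open {D2}: P→D2 14·3=42, Q→D2 3·8=24, R→D2 14·12=168, S→D2 12·3=36.
Loads: D2 carries 26/32. Service 270; fixed 92; total 362.
Next best feasible plan costs 384.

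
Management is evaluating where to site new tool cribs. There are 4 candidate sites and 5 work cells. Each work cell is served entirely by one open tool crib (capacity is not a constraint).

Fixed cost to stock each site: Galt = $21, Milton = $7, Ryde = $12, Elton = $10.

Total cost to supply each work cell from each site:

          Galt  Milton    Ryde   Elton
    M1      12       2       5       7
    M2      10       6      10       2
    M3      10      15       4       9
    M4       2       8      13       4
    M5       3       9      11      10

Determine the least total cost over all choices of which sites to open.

For any fixed open set, each work cell goes to its cheapest open site; total = fixed + service.
{Elton}: M1→Elton 7, M2→Elton 2, M3→Elton 9, M4→Elton 4, M5→Elton 10. Service 32; fixed 10; total 42.
{Milton, Elton}: service 26 + fixed 17 = 43
{Milton}: service 40 + fixed 7 = 47
{Galt, Milton, Ryde, Elton}: service 13 + fixed 50 = 63
(All 15 nonempty subsets were checked; Elton only is lowest.)

Minimum total cost: 42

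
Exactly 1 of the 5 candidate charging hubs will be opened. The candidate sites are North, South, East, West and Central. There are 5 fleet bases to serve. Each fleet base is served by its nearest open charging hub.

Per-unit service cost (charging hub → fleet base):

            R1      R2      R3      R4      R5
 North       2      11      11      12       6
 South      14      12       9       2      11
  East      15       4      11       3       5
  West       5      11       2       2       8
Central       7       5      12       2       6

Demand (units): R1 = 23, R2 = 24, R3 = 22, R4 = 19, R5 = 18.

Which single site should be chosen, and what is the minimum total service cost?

With exactly 1 open, each fleet base uses its cheapest among the chosen.
{West}: R1→West 5·23=115, R2→West 11·24=264, R3→West 2·22=44, R4→West 2·19=38, R5→West 8·18=144. Service cost 605.
{Central}: service cost 691
{East}: service cost 830
Among all 5 size-1 choices, {West} is lowest.

Choose West only; total service cost 605.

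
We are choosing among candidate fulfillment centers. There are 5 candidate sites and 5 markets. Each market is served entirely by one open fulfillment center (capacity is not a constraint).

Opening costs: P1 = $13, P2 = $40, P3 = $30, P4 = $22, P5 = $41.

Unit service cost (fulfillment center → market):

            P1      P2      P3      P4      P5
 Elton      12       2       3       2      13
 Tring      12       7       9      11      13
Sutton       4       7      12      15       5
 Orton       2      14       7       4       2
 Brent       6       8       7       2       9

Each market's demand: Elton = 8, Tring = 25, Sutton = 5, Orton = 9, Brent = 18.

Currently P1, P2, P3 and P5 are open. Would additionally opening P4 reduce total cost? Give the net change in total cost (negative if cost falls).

Current service cost with {P1, P2, P3, P5}: 337.
Adding P4: each market re-picks its cheapest; new service cost 265, saving 72.
Extra fixed cost: 22. Net change = 22 − 72 = -50.
(Totals: 461 → 411.)

Yes — net change −50 (cost falls by 50).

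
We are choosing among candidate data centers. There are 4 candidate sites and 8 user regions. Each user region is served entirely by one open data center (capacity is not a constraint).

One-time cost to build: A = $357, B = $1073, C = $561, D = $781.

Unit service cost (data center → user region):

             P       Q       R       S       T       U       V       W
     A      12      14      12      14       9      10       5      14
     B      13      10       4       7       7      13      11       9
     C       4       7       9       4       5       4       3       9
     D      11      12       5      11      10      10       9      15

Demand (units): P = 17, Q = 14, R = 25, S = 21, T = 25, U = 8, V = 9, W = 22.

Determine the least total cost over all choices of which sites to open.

Minimum total cost: 1418

For any fixed open set, each user region goes to its cheapest open site; total = fixed + service.
{C}: P→C 4·17=68, Q→C 7·14=98, R→C 9·25=225, S→C 4·21=84, T→C 5·25=125, U→C 4·8=32, V→C 3·9=27, W→C 9·22=198. Service 857; fixed 561; total 1418.
{A, C}: service 857 + fixed 918 = 1775
{A}: service 1652 + fixed 357 = 2009
{A, B, C, D}: P→C 4·17=68, Q→C 7·14=98, R→B 4·25=100, S→C 4·21=84, T→C 5·25=125, U→C 4·8=32, V→C 3·9=27, W→B 9·22=198. Service 732; fixed 2772; total 3504.
(All 15 nonempty subsets were checked; C only is lowest.)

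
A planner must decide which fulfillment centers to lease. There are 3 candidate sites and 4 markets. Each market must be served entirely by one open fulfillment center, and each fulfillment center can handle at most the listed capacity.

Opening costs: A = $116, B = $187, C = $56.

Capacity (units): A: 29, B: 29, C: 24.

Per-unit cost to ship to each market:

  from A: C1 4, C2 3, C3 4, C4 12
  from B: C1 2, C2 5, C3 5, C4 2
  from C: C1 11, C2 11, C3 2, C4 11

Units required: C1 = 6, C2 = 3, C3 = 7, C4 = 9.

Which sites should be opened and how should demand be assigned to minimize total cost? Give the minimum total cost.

Open {B}: C1→B 2·6=12, C2→B 5·3=15, C3→B 5·7=35, C4→B 2·9=18.
Loads: B carries 25/29. Service 80; fixed 187; total 267.
Next best feasible plan costs 285.

Minimum total cost: 267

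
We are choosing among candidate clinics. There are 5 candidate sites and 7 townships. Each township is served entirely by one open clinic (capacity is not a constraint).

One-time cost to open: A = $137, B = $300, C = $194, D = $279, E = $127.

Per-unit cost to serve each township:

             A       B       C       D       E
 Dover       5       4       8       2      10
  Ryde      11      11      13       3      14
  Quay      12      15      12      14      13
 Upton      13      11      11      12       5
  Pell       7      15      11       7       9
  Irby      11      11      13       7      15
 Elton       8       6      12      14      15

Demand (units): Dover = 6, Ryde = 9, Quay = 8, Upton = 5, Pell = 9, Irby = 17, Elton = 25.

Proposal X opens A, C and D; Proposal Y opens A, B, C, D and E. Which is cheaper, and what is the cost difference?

Proposal X: {A, C, D}: Dover→D 2·6=12, Ryde→D 3·9=27, Quay→A 12·8=96, Upton→C 11·5=55, Pell→A 7·9=63, Irby→D 7·17=119, Elton→A 8·25=200. Service 572; fixed 610; total 1182.
Proposal Y: {A, B, C, D, E}: Dover→D 2·6=12, Ryde→D 3·9=27, Quay→A 12·8=96, Upton→E 5·5=25, Pell→A 7·9=63, Irby→D 7·17=119, Elton→B 6·25=150. Service 492; fixed 1037; total 1529.
Difference: |1182 − 1529| = 347.

Proposal X is cheaper by 347.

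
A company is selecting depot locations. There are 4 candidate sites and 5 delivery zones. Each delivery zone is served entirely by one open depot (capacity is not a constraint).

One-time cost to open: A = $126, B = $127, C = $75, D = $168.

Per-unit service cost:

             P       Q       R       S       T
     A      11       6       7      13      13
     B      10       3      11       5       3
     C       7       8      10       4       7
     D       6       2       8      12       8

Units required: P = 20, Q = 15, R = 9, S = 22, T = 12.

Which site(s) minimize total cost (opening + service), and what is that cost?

For any fixed open set, each delivery zone goes to its cheapest open site; total = fixed + service.
{C}: P→C 7·20=140, Q→C 8·15=120, R→C 10·9=90, S→C 4·22=88, T→C 7·12=84. Service 522; fixed 75; total 597.
{B, C}: service 399 + fixed 202 = 601
{B}: P→B 10·20=200, Q→B 3·15=45, R→B 11·9=99, S→B 5·22=110, T→B 3·12=36. Service 490; fixed 127; total 617.
{A, B, C, D}: service 337 + fixed 496 = 833
No other subset beats 597.

Open C only; minimum total cost 597.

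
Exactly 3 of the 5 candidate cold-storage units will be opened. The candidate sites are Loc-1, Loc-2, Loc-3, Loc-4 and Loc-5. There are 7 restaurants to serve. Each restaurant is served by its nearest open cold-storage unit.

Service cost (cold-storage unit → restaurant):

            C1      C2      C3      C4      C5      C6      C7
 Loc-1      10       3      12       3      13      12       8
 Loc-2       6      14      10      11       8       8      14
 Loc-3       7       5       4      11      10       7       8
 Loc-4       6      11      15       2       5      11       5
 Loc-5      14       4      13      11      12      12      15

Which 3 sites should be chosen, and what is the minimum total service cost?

Choose Loc-1, Loc-3 and Loc-4; total service cost 32.

With exactly 3 open, each restaurant uses its cheapest among the chosen.
{Loc-1, Loc-3, Loc-4}: C1→Loc-4 6, C2→Loc-1 3, C3→Loc-3 4, C4→Loc-4 2, C5→Loc-4 5, C6→Loc-3 7, C7→Loc-4 5. Service cost 32.
{Loc-3, Loc-4, Loc-5}: service cost 33
{Loc-2, Loc-3, Loc-4}: service cost 34
Among all 10 size-3 choices, {Loc-1, Loc-3, Loc-4} is lowest.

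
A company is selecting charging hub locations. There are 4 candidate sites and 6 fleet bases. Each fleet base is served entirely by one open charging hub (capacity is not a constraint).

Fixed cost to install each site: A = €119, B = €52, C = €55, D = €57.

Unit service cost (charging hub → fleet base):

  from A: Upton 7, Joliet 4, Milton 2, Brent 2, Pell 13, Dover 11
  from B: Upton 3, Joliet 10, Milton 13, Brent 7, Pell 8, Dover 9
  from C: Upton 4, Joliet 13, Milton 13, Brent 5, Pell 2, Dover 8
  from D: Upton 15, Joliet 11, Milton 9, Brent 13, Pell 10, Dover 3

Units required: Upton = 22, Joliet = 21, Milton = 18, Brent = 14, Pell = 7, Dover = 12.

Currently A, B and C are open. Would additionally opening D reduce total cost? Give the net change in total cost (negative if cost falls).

Current service cost with {A, B, C}: 324.
Adding D: each fleet base re-picks its cheapest; new service cost 264, saving 60.
Extra fixed cost: 57. Net change = 57 − 60 = -3.
(Totals: 550 → 547.)

Yes — net change −3 (cost falls by 3).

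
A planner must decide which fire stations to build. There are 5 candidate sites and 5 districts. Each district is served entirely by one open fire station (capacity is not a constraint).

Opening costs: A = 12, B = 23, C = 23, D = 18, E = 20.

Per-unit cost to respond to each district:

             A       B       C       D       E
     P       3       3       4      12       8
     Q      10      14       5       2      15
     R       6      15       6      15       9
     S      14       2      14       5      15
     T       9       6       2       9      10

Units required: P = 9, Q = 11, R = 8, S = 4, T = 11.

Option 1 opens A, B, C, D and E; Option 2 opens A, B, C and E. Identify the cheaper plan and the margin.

Option 1 is cheaper by 15.

Option 1: {A, B, C, D, E}: P→A 3·9=27, Q→D 2·11=22, R→A 6·8=48, S→B 2·4=8, T→C 2·11=22. Service 127; fixed 96; total 223.
Option 2: {A, B, C, E}: P→A 3·9=27, Q→C 5·11=55, R→A 6·8=48, S→B 2·4=8, T→C 2·11=22. Service 160; fixed 78; total 238.
Difference: |223 − 238| = 15.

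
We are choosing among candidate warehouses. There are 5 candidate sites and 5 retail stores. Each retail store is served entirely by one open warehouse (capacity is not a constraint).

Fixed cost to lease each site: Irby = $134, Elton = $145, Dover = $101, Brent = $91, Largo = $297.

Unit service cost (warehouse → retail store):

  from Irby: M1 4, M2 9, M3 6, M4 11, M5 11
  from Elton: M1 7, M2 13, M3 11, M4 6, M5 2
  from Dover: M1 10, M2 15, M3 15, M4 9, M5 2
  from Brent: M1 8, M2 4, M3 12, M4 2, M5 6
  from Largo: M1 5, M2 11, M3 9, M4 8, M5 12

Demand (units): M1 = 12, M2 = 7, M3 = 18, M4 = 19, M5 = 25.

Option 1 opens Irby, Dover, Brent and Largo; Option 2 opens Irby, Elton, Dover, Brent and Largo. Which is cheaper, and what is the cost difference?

Option 1 is cheaper by 145.

Option 1: {Irby, Dover, Brent, Largo}: M1→Irby 4·12=48, M2→Brent 4·7=28, M3→Irby 6·18=108, M4→Brent 2·19=38, M5→Dover 2·25=50. Service 272; fixed 623; total 895.
Option 2: {Irby, Elton, Dover, Brent, Largo}: M1→Irby 4·12=48, M2→Brent 4·7=28, M3→Irby 6·18=108, M4→Brent 2·19=38, M5→Elton 2·25=50. Service 272; fixed 768; total 1040.
Difference: |895 − 1040| = 145.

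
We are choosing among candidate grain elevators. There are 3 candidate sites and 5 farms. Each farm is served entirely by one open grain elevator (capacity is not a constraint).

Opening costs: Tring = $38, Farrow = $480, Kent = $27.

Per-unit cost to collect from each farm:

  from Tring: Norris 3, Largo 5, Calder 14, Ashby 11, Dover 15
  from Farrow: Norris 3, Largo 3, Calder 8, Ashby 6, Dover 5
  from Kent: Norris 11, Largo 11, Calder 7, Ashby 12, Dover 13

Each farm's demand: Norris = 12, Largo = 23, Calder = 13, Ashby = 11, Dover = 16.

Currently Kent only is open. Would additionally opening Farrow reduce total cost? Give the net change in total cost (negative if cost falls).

No — net change +6 (cost rises by 6).

Current service cost with {Kent}: 816.
Adding Farrow: each farm re-picks its cheapest; new service cost 342, saving 474.
Extra fixed cost: 480. Net change = 480 − 474 = 6.
(Totals: 843 → 849.)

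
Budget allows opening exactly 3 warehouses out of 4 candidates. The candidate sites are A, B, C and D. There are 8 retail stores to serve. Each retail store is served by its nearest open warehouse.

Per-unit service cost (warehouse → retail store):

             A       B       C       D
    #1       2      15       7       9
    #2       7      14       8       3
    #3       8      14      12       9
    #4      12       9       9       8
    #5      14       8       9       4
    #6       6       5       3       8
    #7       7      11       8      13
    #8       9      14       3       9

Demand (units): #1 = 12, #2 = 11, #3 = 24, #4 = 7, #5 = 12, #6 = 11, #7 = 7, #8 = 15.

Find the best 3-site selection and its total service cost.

Choose A, C and D; total service cost 480.

With exactly 3 open, each retail store uses its cheapest among the chosen.
{A, C, D}: #1→A 2·12=24, #2→D 3·11=33, #3→A 8·24=192, #4→D 8·7=56, #5→D 4·12=48, #6→C 3·11=33, #7→A 7·7=49, #8→C 3·15=45. Service cost 480.
{B, C, D}: service cost 571
{A, B, C}: service cost 579
Among all 4 size-3 choices, {A, C, D} is lowest.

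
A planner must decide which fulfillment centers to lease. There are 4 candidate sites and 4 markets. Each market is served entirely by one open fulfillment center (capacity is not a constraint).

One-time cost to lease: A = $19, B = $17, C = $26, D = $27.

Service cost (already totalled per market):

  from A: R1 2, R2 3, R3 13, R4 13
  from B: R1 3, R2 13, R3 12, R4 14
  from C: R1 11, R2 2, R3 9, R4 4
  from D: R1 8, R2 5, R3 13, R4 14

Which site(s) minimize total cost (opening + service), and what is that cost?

Open A only; minimum total cost 50.

For any fixed open set, each market goes to its cheapest open site; total = fixed + service.
{A}: R1→A 2, R2→A 3, R3→A 13, R4→A 13. Service 31; fixed 19; total 50.
{C}: R1→C 11, R2→C 2, R3→C 9, R4→C 4. Service 26; fixed 26; total 52.
{B}: R1→B 3, R2→B 13, R3→B 12, R4→B 14. Service 42; fixed 17; total 59.
{A, B, C, D}: service 17 + fixed 89 = 106
No other subset beats 50.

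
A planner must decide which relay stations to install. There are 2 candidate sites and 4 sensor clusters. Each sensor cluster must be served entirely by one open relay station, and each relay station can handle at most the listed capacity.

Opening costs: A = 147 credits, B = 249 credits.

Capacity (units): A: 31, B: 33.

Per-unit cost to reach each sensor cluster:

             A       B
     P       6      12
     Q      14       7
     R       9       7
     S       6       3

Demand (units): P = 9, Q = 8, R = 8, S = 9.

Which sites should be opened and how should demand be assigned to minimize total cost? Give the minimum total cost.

Open {A, B}: P→A 6·9=54, Q→B 7·8=56, R→B 7·8=56, S→B 3·9=27.
Loads: A carries 9/31, B carries 25/33. Service 193; fixed 396; total 589.
Next best feasible plan costs 605.

Minimum total cost: 589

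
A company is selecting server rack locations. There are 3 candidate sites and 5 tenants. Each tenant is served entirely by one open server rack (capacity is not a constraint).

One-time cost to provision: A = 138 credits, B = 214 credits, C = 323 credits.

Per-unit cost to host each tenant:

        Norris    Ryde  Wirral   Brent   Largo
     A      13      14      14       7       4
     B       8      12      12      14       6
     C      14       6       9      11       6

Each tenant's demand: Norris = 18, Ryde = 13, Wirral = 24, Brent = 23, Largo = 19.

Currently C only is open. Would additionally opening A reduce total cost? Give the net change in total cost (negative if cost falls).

Current service cost with {C}: 913.
Adding A: each tenant re-picks its cheapest; new service cost 765, saving 148.
Extra fixed cost: 138. Net change = 138 − 148 = -10.
(Totals: 1236 → 1226.)

Yes — net change −10 (cost falls by 10).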